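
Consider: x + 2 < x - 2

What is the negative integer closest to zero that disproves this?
Testing negative integers from -1 downward:
x = -1: LHS = (-1) + 2 = 1, RHS = (-1) - 2 = -3; 1 < -3 — FAILS  ← closest negative counterexample to 0

Answer: x = -1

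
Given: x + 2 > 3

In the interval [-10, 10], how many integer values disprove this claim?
Counterexamples in [-10, 10]: {-10, -9, -8, -7, -6, -5, -4, -3, -2, -1, 0, 1}.

Counting them gives 12 values.

Answer: 12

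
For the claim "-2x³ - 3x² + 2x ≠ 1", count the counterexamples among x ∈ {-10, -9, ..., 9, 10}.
Track d = LHS − RHS over the integers in [-10, 10]. Equality would need d = 0, but d changes sign only between consecutive integers, jumping over 0:
x = -3: LHS = -2·(-3)³ - 3·(-3)² + 2·(-3) = 21; 21 ≠ 1 — holds  (d = 20)
x = -2: LHS = -2·(-2)³ - 3·(-2)² + 2·(-2) = 0; 0 ≠ 1 — holds  (d = -1)
Away from these crossings d keeps a constant sign, and checking every integer in [-10, 10] confirms d ≠ 0 throughout. Hence the two sides are never equal, so the relation holds for every integer in [-10, 10].

No counterexample appears in that range.

Answer: 0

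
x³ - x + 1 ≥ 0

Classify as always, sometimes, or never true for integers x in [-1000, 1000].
Holds at x = 0: LHS = 0³ - 0 + 1 = 1; 1 ≥ 0 — holds
Fails at x = -2: LHS = (-2)³ - (-2) + 1 = -5; -5 ≥ 0 — FAILS
It is satisfied by some integers in the range but not all.

Answer: Sometimes true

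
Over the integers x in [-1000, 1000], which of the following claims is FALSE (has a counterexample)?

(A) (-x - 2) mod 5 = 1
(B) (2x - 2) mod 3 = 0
(A) x = 0: LHS = (-0 - 2) mod 5 = (-2) mod 5 = 3; 3 = 1 — FAILS
(B) x = 0: LHS = (2·0 - 2) mod 3 = (-2) mod 3 = 1; 1 = 0 — FAILS

Answer: Both A and B are false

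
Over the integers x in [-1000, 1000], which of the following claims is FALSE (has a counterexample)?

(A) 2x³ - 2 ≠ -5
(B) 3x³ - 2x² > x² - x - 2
(A) Track d = LHS − RHS over the integers in [-1000, 1000]. Equality would need d = 0, but d changes sign only between consecutive integers, jumping over 0:
x = -2: LHS = 2·(-2)³ - 2 = -18; -18 ≠ -5 — holds  (d = -13)
x = -1: LHS = 2·(-1)³ - 2 = -4; -4 ≠ -5 — holds  (d = 1)
Away from these crossings d keeps a constant sign, and checking every integer in [-1000, 1000] confirms d ≠ 0 throughout. Hence the two sides are never equal, so the relation holds for every integer in [-1000, 1000].

(B) x = -1: LHS = 3·(-1)³ - 2·(-1)² = -5, RHS = (-1)² - (-1) - 2 = 0; -5 > 0 — FAILS

Only (B) has a counterexample.

Answer: B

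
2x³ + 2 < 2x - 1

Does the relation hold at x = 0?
x = 0: LHS = 2·0³ + 2 = 2, RHS = 2·0 - 1 = -1; 2 < -1 — FAILS

The relation fails at x = 0, so x = 0 is a counterexample.

Answer: No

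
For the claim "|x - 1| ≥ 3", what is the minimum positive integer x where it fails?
Testing positive integers:
x = 1: LHS = |1 - 1| = |0| = 0; 0 ≥ 3 — FAILS  ← smallest positive counterexample

Answer: x = 1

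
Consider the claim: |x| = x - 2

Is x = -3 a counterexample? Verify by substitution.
Substitute x = -3 into the relation:
x = -3: LHS = |-3| = 3, RHS = (-3) - 2 = -5; 3 = -5 — FAILS

Since the claim fails at x = -3, this value is a counterexample.

Answer: Yes, x = -3 is a counterexample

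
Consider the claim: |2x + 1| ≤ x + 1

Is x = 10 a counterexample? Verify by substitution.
Substitute x = 10 into the relation:
x = 10: LHS = |2·10 + 1| = |21| = 21, RHS = 10 + 1 = 11; 21 ≤ 11 — FAILS

Since the claim fails at x = 10, this value is a counterexample.

Answer: Yes, x = 10 is a counterexample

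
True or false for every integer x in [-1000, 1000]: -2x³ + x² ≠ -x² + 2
Track d = LHS − RHS over the integers in [-1000, 1000]. Equality would need d = 0, but d changes sign only between consecutive integers, jumping over 0:
x = -1: LHS = -2·(-1)³ + (-1)² = 3, RHS = -(-1)² + 2 = 1; 3 ≠ 1 — holds  (d = 2)
x = 0: LHS = -2·0³ + 0² = 0, RHS = -0² + 2 = 2; 0 ≠ 2 — holds  (d = -2)
Away from these crossings d keeps a constant sign, and checking every integer in [-1000, 1000] confirms d ≠ 0 throughout. Hence the two sides are never equal, so the relation holds for every integer in [-1000, 1000].

No counterexample exists.

Answer: True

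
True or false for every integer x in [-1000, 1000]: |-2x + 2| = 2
The claim fails at x = 1:
x = 1: LHS = |-2·1 + 2| = |0| = 0; 0 = 2 — FAILS

Because a single integer refutes it, the statement is false.

Answer: False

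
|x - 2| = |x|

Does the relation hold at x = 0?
x = 0: LHS = |0 - 2| = |-2| = 2, RHS = |0| = 0; 2 = 0 — FAILS

The relation fails at x = 0, so x = 0 is a counterexample.

Answer: No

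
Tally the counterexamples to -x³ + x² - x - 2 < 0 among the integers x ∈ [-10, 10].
Counterexamples in [-10, 10]: {-10, -9, -8, -7, -6, -5, -4, -3, -2, -1}.

Counting them gives 10 values.

Answer: 10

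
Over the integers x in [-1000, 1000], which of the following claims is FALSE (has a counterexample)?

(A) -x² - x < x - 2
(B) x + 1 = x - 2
(A) x = 0: LHS = -0² - 0 = 0, RHS = 0 - 2 = -2; 0 < -2 — FAILS
(B) x = 0: LHS = 0 + 1 = 1, RHS = 0 - 2 = -2; 1 = -2 — FAILS

Answer: Both A and B are false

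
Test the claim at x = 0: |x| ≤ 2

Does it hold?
x = 0: LHS = |0| = 0; 0 ≤ 2 — holds

The relation is satisfied at x = 0.

Answer: Yes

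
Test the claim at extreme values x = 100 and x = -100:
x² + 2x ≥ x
x = 100: LHS = 100² + 2·100 = 10200; 10200 ≥ 100 — holds
x = -100: LHS = (-100)² + 2·(-100) = 9800; 9800 ≥ -100 — holds

Answer: Yes, holds for both x = 100 and x = -100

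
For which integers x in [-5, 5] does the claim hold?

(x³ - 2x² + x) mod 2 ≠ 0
For a polynomial with integer coefficients, its value mod 2 depends only on x mod 2, so it suffices to check one representative of each residue class, x = 0, 1:
x = 0: LHS = (0³ - 2·0² + 0) mod 2 = 0 mod 2 = 0; 0 ≠ 0 — FAILS
x = 1: LHS = (1³ - 2·1² + 1) mod 2 = 0 mod 2 = 0; 0 ≠ 0 — FAILS
The relation fails in every residue class, so the claimed relation (≠) fails for every integer in [-5, 5].

Answer: None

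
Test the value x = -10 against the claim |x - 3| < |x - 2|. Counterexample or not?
Substitute x = -10 into the relation:
x = -10: LHS = |(-10) - 3| = |-13| = 13, RHS = |(-10) - 2| = |-12| = 12; 13 < 12 — FAILS

Since the claim fails at x = -10, this value is a counterexample.

Answer: Yes, x = -10 is a counterexample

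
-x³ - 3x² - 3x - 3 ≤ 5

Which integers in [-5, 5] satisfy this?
Holds for: {-2, -1, 0, 1, 2, 3, 4, 5}
Fails for: {-5, -4, -3}

Answer: {-2, -1, 0, 1, 2, 3, 4, 5}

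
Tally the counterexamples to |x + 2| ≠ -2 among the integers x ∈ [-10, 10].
An absolute value is never negative, so the left side is ≥ 0 for every x, while the right side is -2. Tightest case in [-10, 10] is x = -2:
x = -2: LHS = |(-2) + 2| = |0| = 0; 0 ≠ -2 — holds
Hence LHS − RHS is never 0, i.e. the two sides are never equal, so the relation holds for every integer in [-10, 10].

No counterexample appears in that range.

Answer: 0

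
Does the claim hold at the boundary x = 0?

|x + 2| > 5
x = 0: LHS = |0 + 2| = |2| = 2; 2 > 5 — FAILS

The relation fails at x = 0, so x = 0 is a counterexample.

Answer: No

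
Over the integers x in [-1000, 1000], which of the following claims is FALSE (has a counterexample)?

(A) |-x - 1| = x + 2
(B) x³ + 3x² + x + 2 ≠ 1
(A) x = 0: LHS = |-0 - 1| = |-1| = 1, RHS = 0 + 2 = 2; 1 = 2 — FAILS

(B) Track d = LHS − RHS over the integers in [-1000, 1000]. Equality would need d = 0, but d changes sign only between consecutive integers, jumping over 0:
x = -3: LHS = (-3)³ + 3·(-3)² + (-3) + 2 = -1; -1 ≠ 1 — holds  (d = -2)
x = -2: LHS = (-2)³ + 3·(-2)² + (-2) + 2 = 4; 4 ≠ 1 — holds  (d = 3)
Away from these crossings d keeps a constant sign, and checking every integer in [-1000, 1000] confirms d ≠ 0 throughout. Hence the two sides are never equal, so the relation holds for every integer in [-1000, 1000].

Only (A) has a counterexample.

Answer: A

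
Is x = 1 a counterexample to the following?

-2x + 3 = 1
Substitute x = 1 into the relation:
x = 1: LHS = -2·1 + 3 = 1; 1 = 1 — holds

The claim holds here, so x = 1 is not a counterexample. (A counterexample exists elsewhere, e.g. x = 0.)

Answer: No, x = 1 is not a counterexample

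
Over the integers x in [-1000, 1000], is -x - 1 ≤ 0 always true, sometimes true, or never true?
Holds at x = 0: LHS = -0 - 1 = -1; -1 ≤ 0 — holds
Fails at x = -2: LHS = -(-2) - 1 = 1; 1 ≤ 0 — FAILS
It is satisfied by some integers in the range but not all.

Answer: Sometimes true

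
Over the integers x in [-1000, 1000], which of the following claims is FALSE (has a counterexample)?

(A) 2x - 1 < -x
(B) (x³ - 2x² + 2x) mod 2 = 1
(A) x = 1: LHS = 2·1 - 1 = 1; 1 < -1 — FAILS
(B) x = 0: LHS = (0³ - 2·0² + 2·0) mod 2 = 0 mod 2 = 0; 0 = 1 — FAILS

Answer: Both A and B are false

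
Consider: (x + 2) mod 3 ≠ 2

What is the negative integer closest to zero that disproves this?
Testing negative integers from -1 downward:
x = -1: LHS = ((-1) + 2) mod 3 = 1 mod 3 = 1; 1 ≠ 2 — holds
x = -2: LHS = ((-2) + 2) mod 3 = 0 mod 3 = 0; 0 ≠ 2 — holds
x = -3: LHS = ((-3) + 2) mod 3 = (-1) mod 3 = 2; 2 ≠ 2 — FAILS  ← closest negative counterexample to 0

Answer: x = -3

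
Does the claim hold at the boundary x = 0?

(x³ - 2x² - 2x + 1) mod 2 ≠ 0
x = 0: LHS = (0³ - 2·0² - 2·0 + 1) mod 2 = 1 mod 2 = 1; 1 ≠ 0 — holds

The relation is satisfied at x = 0.

Answer: Yes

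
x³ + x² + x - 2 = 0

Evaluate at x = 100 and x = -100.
x = 100: LHS = 100³ + 100² + 100 - 2 = 1010098; 1010098 = 0 — FAILS
x = -100: LHS = (-100)³ + (-100)² + (-100) - 2 = -990102; -990102 = 0 — FAILS

Answer: No, fails for both x = 100 and x = -100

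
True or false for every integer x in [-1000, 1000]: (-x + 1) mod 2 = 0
The claim fails at x = 0:
x = 0: LHS = (-0 + 1) mod 2 = 1 mod 2 = 1; 1 = 0 — FAILS

Because a single integer refutes it, the statement is false.

Answer: False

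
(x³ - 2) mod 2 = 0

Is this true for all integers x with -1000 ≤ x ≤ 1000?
The claim fails at x = 1:
x = 1: LHS = (1³ - 2) mod 2 = (-1) mod 2 = 1; 1 = 0 — FAILS

Because a single integer refutes it, the statement is false.

Answer: False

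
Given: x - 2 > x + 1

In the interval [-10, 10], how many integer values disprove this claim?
Counterexamples in [-10, 10]: {-10, -9, -8, -7, -6, -5, -4, -3, -2, -1, 0, 1, 2, 3, 4, 5, 6, 7, 8, 9, 10}.

Counting them gives 21 values.

Answer: 21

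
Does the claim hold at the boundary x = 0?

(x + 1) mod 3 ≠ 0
x = 0: LHS = (0 + 1) mod 3 = 1 mod 3 = 1; 1 ≠ 0 — holds

The relation is satisfied at x = 0.

Answer: Yes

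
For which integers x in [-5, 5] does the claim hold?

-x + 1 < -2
Holds for: {4, 5}
Fails for: {-5, -4, -3, -2, -1, 0, 1, 2, 3}

Answer: {4, 5}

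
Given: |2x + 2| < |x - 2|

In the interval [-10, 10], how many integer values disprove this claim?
Counterexamples in [-10, 10]: {-10, -9, -8, -7, -6, -5, -4, 0, 1, 2, 3, 4, 5, 6, 7, 8, 9, 10}.

Counting them gives 18 values.

Answer: 18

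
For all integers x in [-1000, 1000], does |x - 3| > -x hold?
Over all integers in [-1000, 1000], LHS − RHS is smallest at x = 0, where it equals 3:
x = 0: LHS = |0 - 3| = |-3| = 3, RHS = -0 = 0; 3 > 0 — holds
At the ends of the range:
x = -1000: LHS = |(-1000) - 3| = |-1003| = 1003, RHS = -(-1000) = 1000; 1003 > 1000 — holds
x = 1000: LHS = |1000 - 3| = |997| = 997; 997 > -1000 — holds
Hence LHS − RHS is never zero or negative, i.e. LHS > RHS throughout, so the relation holds for every integer in [-1000, 1000].

No counterexample exists.

Answer: True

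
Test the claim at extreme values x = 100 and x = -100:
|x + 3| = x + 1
x = 100: LHS = |100 + 3| = |103| = 103, RHS = 100 + 1 = 101; 103 = 101 — FAILS
x = -100: LHS = |(-100) + 3| = |-97| = 97, RHS = (-100) + 1 = -99; 97 = -99 — FAILS

Answer: No, fails for both x = 100 and x = -100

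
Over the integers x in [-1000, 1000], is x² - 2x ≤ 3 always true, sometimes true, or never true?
Holds at x = 0: LHS = 0² - 2·0 = 0; 0 ≤ 3 — holds
Fails at x = -2: LHS = (-2)² - 2·(-2) = 8; 8 ≤ 3 — FAILS
It is satisfied by some integers in the range but not all.

Answer: Sometimes true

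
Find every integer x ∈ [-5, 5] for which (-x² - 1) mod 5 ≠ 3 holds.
Holds for: {-5, -3, -2, 0, 2, 3, 5}
Fails for: {-4, -1, 1, 4}

Answer: {-5, -3, -2, 0, 2, 3, 5}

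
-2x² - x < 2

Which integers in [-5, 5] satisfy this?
Over all integers in [-5, 5], LHS − RHS is largest at x = 0, where it equals -2:
x = 0: LHS = -2·0² - 0 = 0; 0 < 2 — holds
At the ends of the range:
x = -5: LHS = -2·(-5)² - (-5) = -45; -45 < 2 — holds
x = 5: LHS = -2·5² - 5 = -55; -55 < 2 — holds
Hence LHS − RHS is never zero or positive, i.e. LHS < RHS throughout, so the relation holds for every integer in [-5, 5].

Answer: All integers in [-5, 5]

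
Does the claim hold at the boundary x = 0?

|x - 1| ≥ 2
x = 0: LHS = |0 - 1| = |-1| = 1; 1 ≥ 2 — FAILS

The relation fails at x = 0, so x = 0 is a counterexample.

Answer: No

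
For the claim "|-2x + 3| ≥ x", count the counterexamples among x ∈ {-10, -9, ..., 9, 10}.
Counterexamples in [-10, 10]: {2}.

Counting them gives 1 values.

Answer: 1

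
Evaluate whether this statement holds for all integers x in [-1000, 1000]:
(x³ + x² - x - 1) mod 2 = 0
The claim fails at x = 0:
x = 0: LHS = (0³ + 0² - 0 - 1) mod 2 = (-1) mod 2 = 1; 1 = 0 — FAILS

Because a single integer refutes it, the statement is false.

Answer: False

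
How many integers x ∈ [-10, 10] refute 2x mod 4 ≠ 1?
For a polynomial with integer coefficients, its value mod 4 depends only on x mod 4, so it suffices to check one representative of each residue class, x = 0, 1, 2, 3:
x = 0: LHS = (2·0) mod 4 = 0 mod 4 = 0; 0 ≠ 1 — holds
x = 1: LHS = (2·1) mod 4 = 2 mod 4 = 2; 2 ≠ 1 — holds
x = 2: LHS = (2·2) mod 4 = 4 mod 4 = 0; 0 ≠ 1 — holds
x = 3: LHS = (2·3) mod 4 = 6 mod 4 = 2; 2 ≠ 1 — holds
The relation holds in every residue class, so the relation holds for every integer in [-10, 10].

No counterexample appears in that range.

Answer: 0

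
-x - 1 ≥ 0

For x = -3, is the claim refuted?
Substitute x = -3 into the relation:
x = -3: LHS = -(-3) - 1 = 2; 2 ≥ 0 — holds

The claim holds here, so x = -3 is not a counterexample. (A counterexample exists elsewhere, e.g. x = 0.)

Answer: No, x = -3 is not a counterexample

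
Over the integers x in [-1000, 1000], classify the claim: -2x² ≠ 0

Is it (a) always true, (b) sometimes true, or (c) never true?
Holds at x = 1: LHS = -2·1² = -2; -2 ≠ 0 — holds
Fails at x = 0: LHS = -2·0² = 0; 0 ≠ 0 — FAILS
It is satisfied by some integers in the range but not all.

Answer: Sometimes true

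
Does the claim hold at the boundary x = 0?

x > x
x = 0: 0 > 0 — FAILS

The relation fails at x = 0, so x = 0 is a counterexample.

Answer: No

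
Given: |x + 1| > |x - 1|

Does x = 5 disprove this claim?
Substitute x = 5 into the relation:
x = 5: LHS = |5 + 1| = |6| = 6, RHS = |5 - 1| = |4| = 4; 6 > 4 — holds

The claim holds here, so x = 5 is not a counterexample. (A counterexample exists elsewhere, e.g. x = 0.)

Answer: No, x = 5 is not a counterexample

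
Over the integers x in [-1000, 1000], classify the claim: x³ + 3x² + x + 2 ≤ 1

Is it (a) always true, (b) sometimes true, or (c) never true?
Holds at x = -3: LHS = (-3)³ + 3·(-3)² + (-3) + 2 = -1; -1 ≤ 1 — holds
Fails at x = 0: LHS = 0³ + 3·0² + 0 + 2 = 2; 2 ≤ 1 — FAILS
It is satisfied by some integers in the range but not all.

Answer: Sometimes true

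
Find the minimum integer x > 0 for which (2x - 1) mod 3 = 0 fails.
Testing positive integers:
x = 1: LHS = (2·1 - 1) mod 3 = 1 mod 3 = 1; 1 = 0 — FAILS  ← smallest positive counterexample

Answer: x = 1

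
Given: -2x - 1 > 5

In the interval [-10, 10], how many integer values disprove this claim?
Counterexamples in [-10, 10]: {-3, -2, -1, 0, 1, 2, 3, 4, 5, 6, 7, 8, 9, 10}.

Counting them gives 14 values.

Answer: 14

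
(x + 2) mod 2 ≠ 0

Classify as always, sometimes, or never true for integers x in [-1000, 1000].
Holds at x = 1: LHS = (1 + 2) mod 2 = 3 mod 2 = 1; 1 ≠ 0 — holds
Fails at x = 0: LHS = (0 + 2) mod 2 = 2 mod 2 = 0; 0 ≠ 0 — FAILS
It is satisfied by some integers in the range but not all.

Answer: Sometimes true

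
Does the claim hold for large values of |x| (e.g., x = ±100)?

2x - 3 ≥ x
x = 100: LHS = 2·100 - 3 = 197; 197 ≥ 100 — holds
x = -100: LHS = 2·(-100) - 3 = -203; -203 ≥ -100 — FAILS

Answer: Partially: holds for x = 100, fails for x = -100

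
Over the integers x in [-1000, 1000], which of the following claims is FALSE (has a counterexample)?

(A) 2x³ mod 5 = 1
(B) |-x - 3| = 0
(A) x = 0: LHS = (2·0³) mod 5 = 0 mod 5 = 0; 0 = 1 — FAILS
(B) x = 0: LHS = |-0 - 3| = |-3| = 3; 3 = 0 — FAILS

Answer: Both A and B are false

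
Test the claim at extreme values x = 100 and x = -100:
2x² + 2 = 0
x = 100: LHS = 2·100² + 2 = 20002; 20002 = 0 — FAILS
x = -100: LHS = 2·(-100)² + 2 = 20002; 20002 = 0 — FAILS

Answer: No, fails for both x = 100 and x = -100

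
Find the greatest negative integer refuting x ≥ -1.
Testing negative integers from -1 downward:
x = -1: -1 ≥ -1 — holds
x = -2: -2 ≥ -1 — FAILS  ← closest negative counterexample to 0

Answer: x = -2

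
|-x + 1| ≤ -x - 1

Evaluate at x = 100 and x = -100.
x = 100: LHS = |-100 + 1| = |-99| = 99, RHS = -100 - 1 = -101; 99 ≤ -101 — FAILS
x = -100: LHS = |-(-100) + 1| = |101| = 101, RHS = -(-100) - 1 = 99; 101 ≤ 99 — FAILS

Answer: No, fails for both x = 100 and x = -100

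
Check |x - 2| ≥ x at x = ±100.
x = 100: LHS = |100 - 2| = |98| = 98; 98 ≥ 100 — FAILS
x = -100: LHS = |(-100) - 2| = |-102| = 102; 102 ≥ -100 — holds

Answer: Partially: fails for x = 100, holds for x = -100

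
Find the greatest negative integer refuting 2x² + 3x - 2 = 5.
Testing negative integers from -1 downward:
x = -1: LHS = 2·(-1)² + 3·(-1) - 2 = -3; -3 = 5 — FAILS  ← closest negative counterexample to 0

Answer: x = -1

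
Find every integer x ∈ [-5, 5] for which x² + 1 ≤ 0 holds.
Over all integers in [-5, 5], LHS − RHS is smallest at x = 0, where it equals 1:
x = 0: LHS = 0² + 1 = 1; 1 ≤ 0 — FAILS
At the ends of the range:
x = -5: LHS = (-5)² + 1 = 26; 26 ≤ 0 — FAILS
x = 5: LHS = 5² + 1 = 26; 26 ≤ 0 — FAILS
Hence LHS − RHS is never zero or negative, i.e. LHS > RHS throughout, so the claimed relation (≤) fails for every integer in [-5, 5].

Answer: None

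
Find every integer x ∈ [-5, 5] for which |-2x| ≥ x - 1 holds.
Over all integers in [-5, 5], LHS − RHS is smallest at x = 0, where it equals 1:
x = 0: LHS = |-2·0| = |0| = 0, RHS = 0 - 1 = -1; 0 ≥ -1 — holds
At the ends of the range:
x = -5: LHS = |-2·(-5)| = |10| = 10, RHS = (-5) - 1 = -6; 10 ≥ -6 — holds
x = 5: LHS = |-2·5| = |-10| = 10, RHS = 5 - 1 = 4; 10 ≥ 4 — holds
Hence LHS − RHS is never negative, i.e. LHS ≥ RHS throughout, so the relation holds for every integer in [-5, 5].

Answer: All integers in [-5, 5]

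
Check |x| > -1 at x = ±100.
x = 100: LHS = |100| = 100; 100 > -1 — holds
x = -100: LHS = |-100| = 100; 100 > -1 — holds

Answer: Yes, holds for both x = 100 and x = -100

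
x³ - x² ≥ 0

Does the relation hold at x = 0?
x = 0: LHS = 0³ - 0² = 0; 0 ≥ 0 — holds

The relation is satisfied at x = 0.

Answer: Yes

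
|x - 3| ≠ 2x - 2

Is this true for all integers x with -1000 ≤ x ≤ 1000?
Track d = LHS − RHS over the integers in [-1000, 1000]. Equality would need d = 0, but d changes sign only between consecutive integers, jumping over 0:
x = 1: LHS = |1 - 3| = |-2| = 2, RHS = 2·1 - 2 = 0; 2 ≠ 0 — holds  (d = 2)
x = 2: LHS = |2 - 3| = |-1| = 1, RHS = 2·2 - 2 = 2; 1 ≠ 2 — holds  (d = -1)
Away from these crossings d keeps a constant sign, and checking every integer in [-1000, 1000] confirms d ≠ 0 throughout. Hence the two sides are never equal, so the relation holds for every integer in [-1000, 1000].

No counterexample exists.

Answer: True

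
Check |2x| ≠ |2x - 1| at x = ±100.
x = 100: LHS = |2·100| = |200| = 200, RHS = |2·100 - 1| = |199| = 199; 200 ≠ 199 — holds
x = -100: LHS = |2·(-100)| = |-200| = 200, RHS = |2·(-100) - 1| = |-201| = 201; 200 ≠ 201 — holds

Answer: Yes, holds for both x = 100 and x = -100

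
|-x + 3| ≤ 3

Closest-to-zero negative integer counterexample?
Testing negative integers from -1 downward:
x = -1: LHS = |-(-1) + 3| = |4| = 4; 4 ≤ 3 — FAILS  ← closest negative counterexample to 0

Answer: x = -1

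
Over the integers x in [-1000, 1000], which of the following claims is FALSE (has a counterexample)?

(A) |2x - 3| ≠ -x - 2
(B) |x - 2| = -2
(A) Over all integers in [-1000, 1000], LHS − RHS is always positive; it is smallest at x = 1, where it equals 4:
x = 1: LHS = |2·1 - 3| = |-1| = 1, RHS = -1 - 2 = -3; 1 ≠ -3 — holds
At the ends of the range:
x = -1000: LHS = |2·(-1000) - 3| = |-2003| = 2003, RHS = -(-1000) - 2 = 998; 2003 ≠ 998 — holds
x = 1000: LHS = |2·1000 - 3| = |1997| = 1997, RHS = -1000 - 2 = -1002; 1997 ≠ -1002 — holds
Hence LHS − RHS is never 0, i.e. the two sides are never equal, so the relation holds for every integer in [-1000, 1000].

(B) x = 0: LHS = |0 - 2| = |-2| = 2; 2 = -2 — FAILS

Only (B) has a counterexample.

Answer: B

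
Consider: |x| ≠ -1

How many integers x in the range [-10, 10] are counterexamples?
An absolute value is never negative, so the left side is ≥ 0 for every x, while the right side is -1. Tightest case in [-10, 10] is x = 0:
x = 0: LHS = |0| = 0; 0 ≠ -1 — holds
Hence LHS − RHS is never 0, i.e. the two sides are never equal, so the relation holds for every integer in [-10, 10].

No counterexample appears in that range.

Answer: 0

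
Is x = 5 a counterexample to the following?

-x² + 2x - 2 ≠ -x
Substitute x = 5 into the relation:
x = 5: LHS = -5² + 2·5 - 2 = -17; -17 ≠ -5 — holds

The claim holds here, so x = 5 is not a counterexample. (A counterexample exists elsewhere, e.g. x = 1.)

Answer: No, x = 5 is not a counterexample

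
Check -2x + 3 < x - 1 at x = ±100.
x = 100: LHS = -2·100 + 3 = -197, RHS = 100 - 1 = 99; -197 < 99 — holds
x = -100: LHS = -2·(-100) + 3 = 203, RHS = (-100) - 1 = -101; 203 < -101 — FAILS

Answer: Partially: holds for x = 100, fails for x = -100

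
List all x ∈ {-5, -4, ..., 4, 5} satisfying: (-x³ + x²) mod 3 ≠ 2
Holds for: {-5, -3, -2, 0, 1, 3, 4}
Fails for: {-4, -1, 2, 5}

Answer: {-5, -3, -2, 0, 1, 3, 4}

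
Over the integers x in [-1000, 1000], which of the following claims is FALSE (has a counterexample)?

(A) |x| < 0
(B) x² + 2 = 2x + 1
(A) x = 0: LHS = |0| = 0; 0 < 0 — FAILS
(B) x = 0: LHS = 0² + 2 = 2, RHS = 2·0 + 1 = 1; 2 = 1 — FAILS

Answer: Both A and B are false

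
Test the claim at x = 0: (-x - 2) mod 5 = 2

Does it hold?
x = 0: LHS = (-0 - 2) mod 5 = (-2) mod 5 = 3; 3 = 2 — FAILS

The relation fails at x = 0, so x = 0 is a counterexample.

Answer: No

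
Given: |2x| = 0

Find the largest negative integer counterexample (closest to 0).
Testing negative integers from -1 downward:
x = -1: LHS = |2·(-1)| = |-2| = 2; 2 = 0 — FAILS  ← closest negative counterexample to 0

Answer: x = -1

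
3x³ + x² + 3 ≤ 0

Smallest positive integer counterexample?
Testing positive integers:
x = 1: LHS = 3·1³ + 1² + 3 = 7; 7 ≤ 0 — FAILS  ← smallest positive counterexample

Answer: x = 1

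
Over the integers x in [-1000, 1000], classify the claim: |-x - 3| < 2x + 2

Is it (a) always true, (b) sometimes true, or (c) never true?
Holds at x = 2: LHS = |-2 - 3| = |-5| = 5, RHS = 2·2 + 2 = 6; 5 < 6 — holds
Fails at x = 0: LHS = |-0 - 3| = |-3| = 3, RHS = 2·0 + 2 = 2; 3 < 2 — FAILS
It is satisfied by some integers in the range but not all.

Answer: Sometimes true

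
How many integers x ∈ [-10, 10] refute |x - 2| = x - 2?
Counterexamples in [-10, 10]: {-10, -9, -8, -7, -6, -5, -4, -3, -2, -1, 0, 1}.

Counting them gives 12 values.

Answer: 12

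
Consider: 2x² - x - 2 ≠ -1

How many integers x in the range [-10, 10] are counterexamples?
Counterexamples in [-10, 10]: {1}.

Counting them gives 1 values.

Answer: 1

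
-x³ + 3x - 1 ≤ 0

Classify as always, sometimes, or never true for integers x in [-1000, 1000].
Holds at x = 0: LHS = -0³ + 3·0 - 1 = -1; -1 ≤ 0 — holds
Fails at x = 1: LHS = -1³ + 3·1 - 1 = 1; 1 ≤ 0 — FAILS
It is satisfied by some integers in the range but not all.

Answer: Sometimes true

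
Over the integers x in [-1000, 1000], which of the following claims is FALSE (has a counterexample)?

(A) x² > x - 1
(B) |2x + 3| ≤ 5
(A) Over all integers in [-1000, 1000], LHS − RHS is smallest at x = 0, where it equals 1:
x = 0: LHS = 0² = 0, RHS = 0 - 1 = -1; 0 > -1 — holds
At the ends of the range:
x = -1000: LHS = (-1000)² = 1000000, RHS = (-1000) - 1 = -1001; 1000000 > -1001 — holds
x = 1000: LHS = 1000² = 1000000, RHS = 1000 - 1 = 999; 1000000 > 999 — holds
Hence LHS − RHS is never zero or negative, i.e. LHS > RHS throughout, so the relation holds for every integer in [-1000, 1000].

(B) x = 2: LHS = |2·2 + 3| = |7| = 7; 7 ≤ 5 — FAILS

Only (B) has a counterexample.

Answer: B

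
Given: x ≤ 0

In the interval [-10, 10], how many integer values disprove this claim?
Counterexamples in [-10, 10]: {1, 2, 3, 4, 5, 6, 7, 8, 9, 10}.

Counting them gives 10 values.

Answer: 10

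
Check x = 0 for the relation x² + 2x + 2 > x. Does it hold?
x = 0: LHS = 0² + 2·0 + 2 = 2; 2 > 0 — holds

The relation is satisfied at x = 0.

Answer: Yes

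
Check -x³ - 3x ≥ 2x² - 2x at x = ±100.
x = 100: LHS = -100³ - 3·100 = -1000300, RHS = 2·100² - 2·100 = 19800; -1000300 ≥ 19800 — FAILS
x = -100: LHS = -(-100)³ - 3·(-100) = 1000300, RHS = 2·(-100)² - 2·(-100) = 20200; 1000300 ≥ 20200 — holds

Answer: Partially: fails for x = 100, holds for x = -100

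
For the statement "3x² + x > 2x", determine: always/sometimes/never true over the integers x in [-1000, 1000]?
Holds at x = 1: LHS = 3·1² + 1 = 4, RHS = 2·1 = 2; 4 > 2 — holds
Fails at x = 0: LHS = 3·0² + 0 = 0, RHS = 2·0 = 0; 0 > 0 — FAILS
It is satisfied by some integers in the range but not all.

Answer: Sometimes true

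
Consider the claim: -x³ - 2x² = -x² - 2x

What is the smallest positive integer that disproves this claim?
Testing positive integers:
x = 1: LHS = -1³ - 2·1² = -3, RHS = -1² - 2·1 = -3; -3 = -3 — holds
x = 2: LHS = -2³ - 2·2² = -16, RHS = -2² - 2·2 = -8; -16 = -8 — FAILS  ← smallest positive counterexample

Answer: x = 2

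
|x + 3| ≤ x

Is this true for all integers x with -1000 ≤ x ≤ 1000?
The claim fails at x = 0:
x = 0: LHS = |0 + 3| = |3| = 3; 3 ≤ 0 — FAILS

Because a single integer refutes it, the statement is false.

Answer: False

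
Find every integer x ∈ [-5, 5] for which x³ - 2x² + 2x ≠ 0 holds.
Holds for: {-5, -4, -3, -2, -1, 1, 2, 3, 4, 5}
Fails for: {0}

Answer: {-5, -4, -3, -2, -1, 1, 2, 3, 4, 5}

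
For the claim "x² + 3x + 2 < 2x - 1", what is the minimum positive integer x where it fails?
Testing positive integers:
x = 1: LHS = 1² + 3·1 + 2 = 6, RHS = 2·1 - 1 = 1; 6 < 1 — FAILS  ← smallest positive counterexample

Answer: x = 1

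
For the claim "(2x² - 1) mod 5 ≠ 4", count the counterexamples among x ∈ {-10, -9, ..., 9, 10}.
Counterexamples in [-10, 10]: {-10, -5, 0, 5, 10}.

Counting them gives 5 values.

Answer: 5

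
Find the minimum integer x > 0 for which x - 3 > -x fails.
Testing positive integers:
x = 1: LHS = 1 - 3 = -2; -2 > -1 — FAILS  ← smallest positive counterexample

Answer: x = 1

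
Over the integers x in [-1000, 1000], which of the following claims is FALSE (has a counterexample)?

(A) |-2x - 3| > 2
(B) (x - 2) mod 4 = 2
(A) x = -1: LHS = |-2·(-1) - 3| = |-1| = 1; 1 > 2 — FAILS
(B) x = 1: LHS = (1 - 2) mod 4 = (-1) mod 4 = 3; 3 = 2 — FAILS

Answer: Both A and B are false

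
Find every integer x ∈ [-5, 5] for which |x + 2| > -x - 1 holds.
Holds for: {-1, 0, 1, 2, 3, 4, 5}
Fails for: {-5, -4, -3, -2}

Answer: {-1, 0, 1, 2, 3, 4, 5}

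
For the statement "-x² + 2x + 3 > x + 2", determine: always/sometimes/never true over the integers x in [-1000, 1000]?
Holds at x = 0: LHS = -0² + 2·0 + 3 = 3, RHS = 0 + 2 = 2; 3 > 2 — holds
Fails at x = -1: LHS = -(-1)² + 2·(-1) + 3 = 0, RHS = (-1) + 2 = 1; 0 > 1 — FAILS
It is satisfied by some integers in the range but not all.

Answer: Sometimes true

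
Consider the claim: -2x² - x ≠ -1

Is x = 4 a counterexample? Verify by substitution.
Substitute x = 4 into the relation:
x = 4: LHS = -2·4² - 4 = -36; -36 ≠ -1 — holds

The claim holds here, so x = 4 is not a counterexample. (A counterexample exists elsewhere, e.g. x = -1.)

Answer: No, x = 4 is not a counterexample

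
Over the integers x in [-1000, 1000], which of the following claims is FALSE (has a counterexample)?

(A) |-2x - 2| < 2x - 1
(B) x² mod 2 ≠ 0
(A) x = 0: LHS = |-2·0 - 2| = |-2| = 2, RHS = 2·0 - 1 = -1; 2 < -1 — FAILS
(B) x = 0: LHS = (0²) mod 2 = 0 mod 2 = 0; 0 ≠ 0 — FAILS

Answer: Both A and B are false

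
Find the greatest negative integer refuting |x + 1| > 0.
Testing negative integers from -1 downward:
x = -1: LHS = |(-1) + 1| = |0| = 0; 0 > 0 — FAILS  ← closest negative counterexample to 0

Answer: x = -1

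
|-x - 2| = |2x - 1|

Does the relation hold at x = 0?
x = 0: LHS = |-0 - 2| = |-2| = 2, RHS = |2·0 - 1| = |-1| = 1; 2 = 1 — FAILS

The relation fails at x = 0, so x = 0 is a counterexample.

Answer: No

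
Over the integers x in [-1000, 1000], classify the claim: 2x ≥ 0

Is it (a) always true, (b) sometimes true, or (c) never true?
Holds at x = 0: LHS = 2·0 = 0; 0 ≥ 0 — holds
Fails at x = -1: LHS = 2·(-1) = -2; -2 ≥ 0 — FAILS
It is satisfied by some integers in the range but not all.

Answer: Sometimes true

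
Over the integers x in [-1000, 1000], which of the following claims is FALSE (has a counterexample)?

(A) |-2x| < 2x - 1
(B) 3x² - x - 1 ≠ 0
(A) x = 0: LHS = |-2·0| = |0| = 0, RHS = 2·0 - 1 = -1; 0 < -1 — FAILS

(B) Track d = LHS − RHS over the integers in [-1000, 1000]. Equality would need d = 0, but d changes sign only between consecutive integers, jumping over 0:
x = -1: LHS = 3·(-1)² - (-1) - 1 = 3; 3 ≠ 0 — holds  (d = 3)
x = 0: LHS = 3·0² - 0 - 1 = -1; -1 ≠ 0 — holds  (d = -1)
x = 0: LHS = 3·0² - 0 - 1 = -1; -1 ≠ 0 — holds  (d = -1)
x = 1: LHS = 3·1² - 1 - 1 = 1; 1 ≠ 0 — holds  (d = 1)
Away from these crossings d keeps a constant sign, and checking every integer in [-1000, 1000] confirms d ≠ 0 throughout. Hence the two sides are never equal, so the relation holds for every integer in [-1000, 1000].

Only (A) has a counterexample.

Answer: A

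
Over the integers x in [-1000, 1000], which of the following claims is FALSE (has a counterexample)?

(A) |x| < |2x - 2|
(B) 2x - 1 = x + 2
(A) x = 1: LHS = |1| = 1, RHS = |2·1 - 2| = |0| = 0; 1 < 0 — FAILS
(B) x = 0: LHS = 2·0 - 1 = -1, RHS = 0 + 2 = 2; -1 = 2 — FAILS

Answer: Both A and B are false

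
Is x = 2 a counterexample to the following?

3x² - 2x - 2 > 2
Substitute x = 2 into the relation:
x = 2: LHS = 3·2² - 2·2 - 2 = 6; 6 > 2 — holds

The claim holds here, so x = 2 is not a counterexample. (A counterexample exists elsewhere, e.g. x = 0.)

Answer: No, x = 2 is not a counterexample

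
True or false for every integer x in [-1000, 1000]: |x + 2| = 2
The claim fails at x = 1:
x = 1: LHS = |1 + 2| = |3| = 3; 3 = 2 — FAILS

Because a single integer refutes it, the statement is false.

Answer: False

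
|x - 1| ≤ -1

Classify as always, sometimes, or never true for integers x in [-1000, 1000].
An absolute value is never negative, so the left side is ≥ 0 for every x, while the right side is -1. Tightest case in [-1000, 1000] is x = 1:
x = 1: LHS = |1 - 1| = |0| = 0; 0 ≤ -1 — FAILS
Hence LHS − RHS is never zero or negative, i.e. LHS > RHS throughout, so the claimed relation (≤) fails for every integer in [-1000, 1000].

No integer in the range satisfies it.

Answer: Never true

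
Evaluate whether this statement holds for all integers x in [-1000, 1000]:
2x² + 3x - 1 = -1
The claim fails at x = 1:
x = 1: LHS = 2·1² + 3·1 - 1 = 4; 4 = -1 — FAILS

Because a single integer refutes it, the statement is false.

Answer: False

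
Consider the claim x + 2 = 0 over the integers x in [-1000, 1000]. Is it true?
The claim fails at x = 0:
x = 0: LHS = 0 + 2 = 2; 2 = 0 — FAILS

Because a single integer refutes it, the statement is false.

Answer: False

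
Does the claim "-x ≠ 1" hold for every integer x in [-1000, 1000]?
The claim fails at x = -1:
x = -1: LHS = -(-1) = 1; 1 ≠ 1 — FAILS

Because a single integer refutes it, the statement is false.

Answer: False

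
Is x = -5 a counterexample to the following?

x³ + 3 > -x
Substitute x = -5 into the relation:
x = -5: LHS = (-5)³ + 3 = -122, RHS = -(-5) = 5; -122 > 5 — FAILS

Since the claim fails at x = -5, this value is a counterexample.

Answer: Yes, x = -5 is a counterexample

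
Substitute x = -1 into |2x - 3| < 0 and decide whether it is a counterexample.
Substitute x = -1 into the relation:
x = -1: LHS = |2·(-1) - 3| = |-5| = 5; 5 < 0 — FAILS

Since the claim fails at x = -1, this value is a counterexample.

Answer: Yes, x = -1 is a counterexample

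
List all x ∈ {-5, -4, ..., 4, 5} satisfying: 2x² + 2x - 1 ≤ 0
Holds for: {-1, 0}
Fails for: {-5, -4, -3, -2, 1, 2, 3, 4, 5}

Answer: {-1, 0}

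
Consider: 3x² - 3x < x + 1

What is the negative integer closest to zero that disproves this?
Testing negative integers from -1 downward:
x = -1: LHS = 3·(-1)² - 3·(-1) = 6, RHS = (-1) + 1 = 0; 6 < 0 — FAILS  ← closest negative counterexample to 0

Answer: x = -1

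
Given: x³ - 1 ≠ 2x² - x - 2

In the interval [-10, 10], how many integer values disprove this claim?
Track d = LHS − RHS over the integers in [-10, 10]. Equality would need d = 0, but d changes sign only between consecutive integers, jumping over 0:
x = -1: LHS = (-1)³ - 1 = -2, RHS = 2·(-1)² - (-1) - 2 = 1; -2 ≠ 1 — holds  (d = -3)
x = 0: LHS = 0³ - 1 = -1, RHS = 2·0² - 0 - 2 = -2; -1 ≠ -2 — holds  (d = 1)
Away from these crossings d keeps a constant sign, and checking every integer in [-10, 10] confirms d ≠ 0 throughout. Hence the two sides are never equal, so the relation holds for every integer in [-10, 10].

No counterexample appears in that range.

Answer: 0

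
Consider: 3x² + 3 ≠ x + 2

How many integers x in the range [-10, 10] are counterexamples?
Over all integers in [-10, 10], LHS − RHS is always positive; it is smallest at x = 0, where it equals 1:
x = 0: LHS = 3·0² + 3 = 3, RHS = 0 + 2 = 2; 3 ≠ 2 — holds
At the ends of the range:
x = -10: LHS = 3·(-10)² + 3 = 303, RHS = (-10) + 2 = -8; 303 ≠ -8 — holds
x = 10: LHS = 3·10² + 3 = 303, RHS = 10 + 2 = 12; 303 ≠ 12 — holds
Hence LHS − RHS is never 0, i.e. the two sides are never equal, so the relation holds for every integer in [-10, 10].

No counterexample appears in that range.

Answer: 0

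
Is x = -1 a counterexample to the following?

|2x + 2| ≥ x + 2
Substitute x = -1 into the relation:
x = -1: LHS = |2·(-1) + 2| = |0| = 0, RHS = (-1) + 2 = 1; 0 ≥ 1 — FAILS

Since the claim fails at x = -1, this value is a counterexample.

Answer: Yes, x = -1 is a counterexample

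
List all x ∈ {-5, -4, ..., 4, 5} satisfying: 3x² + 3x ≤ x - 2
Over all integers in [-5, 5], LHS − RHS is smallest at x = 0, where it equals 2:
x = 0: LHS = 3·0² + 3·0 = 0, RHS = 0 - 2 = -2; 0 ≤ -2 — FAILS
At the ends of the range:
x = -5: LHS = 3·(-5)² + 3·(-5) = 60, RHS = (-5) - 2 = -7; 60 ≤ -7 — FAILS
x = 5: LHS = 3·5² + 3·5 = 90, RHS = 5 - 2 = 3; 90 ≤ 3 — FAILS
Hence LHS − RHS is never zero or negative, i.e. LHS > RHS throughout, so the claimed relation (≤) fails for every integer in [-5, 5].

Answer: None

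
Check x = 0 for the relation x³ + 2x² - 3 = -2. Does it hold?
x = 0: LHS = 0³ + 2·0² - 3 = -3; -3 = -2 — FAILS

The relation fails at x = 0, so x = 0 is a counterexample.

Answer: No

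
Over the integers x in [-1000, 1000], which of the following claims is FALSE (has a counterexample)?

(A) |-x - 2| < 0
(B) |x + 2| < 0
(A) x = 0: LHS = |-0 - 2| = |-2| = 2; 2 < 0 — FAILS
(B) x = 0: LHS = |0 + 2| = |2| = 2; 2 < 0 — FAILS

Answer: Both A and B are false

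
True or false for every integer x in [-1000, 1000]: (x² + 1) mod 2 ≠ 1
The claim fails at x = 0:
x = 0: LHS = (0² + 1) mod 2 = 1 mod 2 = 1; 1 ≠ 1 — FAILS

Because a single integer refutes it, the statement is false.

Answer: False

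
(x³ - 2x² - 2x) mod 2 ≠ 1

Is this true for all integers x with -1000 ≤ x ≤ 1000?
The claim fails at x = 1:
x = 1: LHS = (1³ - 2·1² - 2·1) mod 2 = (-3) mod 2 = 1; 1 ≠ 1 — FAILS

Because a single integer refutes it, the statement is false.

Answer: False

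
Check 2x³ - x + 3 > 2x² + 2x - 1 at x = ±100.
x = 100: LHS = 2·100³ - 100 + 3 = 1999903, RHS = 2·100² + 2·100 - 1 = 20199; 1999903 > 20199 — holds
x = -100: LHS = 2·(-100)³ - (-100) + 3 = -1999897, RHS = 2·(-100)² + 2·(-100) - 1 = 19799; -1999897 > 19799 — FAILS

Answer: Partially: holds for x = 100, fails for x = -100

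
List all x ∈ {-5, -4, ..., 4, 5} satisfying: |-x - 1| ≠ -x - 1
Holds for: {0, 1, 2, 3, 4, 5}
Fails for: {-5, -4, -3, -2, -1}

Answer: {0, 1, 2, 3, 4, 5}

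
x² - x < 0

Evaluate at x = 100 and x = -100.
x = 100: LHS = 100² - 100 = 9900; 9900 < 0 — FAILS
x = -100: LHS = (-100)² - (-100) = 10100; 10100 < 0 — FAILS

Answer: No, fails for both x = 100 and x = -100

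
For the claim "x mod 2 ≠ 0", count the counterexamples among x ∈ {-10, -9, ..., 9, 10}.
Counterexamples in [-10, 10]: {-10, -8, -6, -4, -2, 0, 2, 4, 6, 8, 10}.

Counting them gives 11 values.

Answer: 11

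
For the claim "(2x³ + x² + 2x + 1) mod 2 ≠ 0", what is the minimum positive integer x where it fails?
Testing positive integers:
x = 1: LHS = (2·1³ + 1² + 2·1 + 1) mod 2 = 6 mod 2 = 0; 0 ≠ 0 — FAILS  ← smallest positive counterexample

Answer: x = 1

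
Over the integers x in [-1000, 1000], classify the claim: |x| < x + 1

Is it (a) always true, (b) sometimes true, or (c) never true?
Holds at x = 0: LHS = |0| = 0, RHS = 0 + 1 = 1; 0 < 1 — holds
Fails at x = -1: LHS = |-1| = 1, RHS = (-1) + 1 = 0; 1 < 0 — FAILS
It is satisfied by some integers in the range but not all.

Answer: Sometimes true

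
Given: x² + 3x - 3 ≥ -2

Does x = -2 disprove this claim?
Substitute x = -2 into the relation:
x = -2: LHS = (-2)² + 3·(-2) - 3 = -5; -5 ≥ -2 — FAILS

Since the claim fails at x = -2, this value is a counterexample.

Answer: Yes, x = -2 is a counterexample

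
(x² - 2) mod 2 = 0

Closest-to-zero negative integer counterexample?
Testing negative integers from -1 downward:
x = -1: LHS = ((-1)² - 2) mod 2 = (-1) mod 2 = 1; 1 = 0 — FAILS  ← closest negative counterexample to 0

Answer: x = -1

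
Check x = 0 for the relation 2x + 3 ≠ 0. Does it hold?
x = 0: LHS = 2·0 + 3 = 3; 3 ≠ 0 — holds

The relation is satisfied at x = 0.

Answer: Yes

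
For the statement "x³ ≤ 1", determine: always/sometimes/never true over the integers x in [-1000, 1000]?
Holds at x = 0: LHS = 0³ = 0; 0 ≤ 1 — holds
Fails at x = 2: LHS = 2³ = 8; 8 ≤ 1 — FAILS
It is satisfied by some integers in the range but not all.

Answer: Sometimes true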